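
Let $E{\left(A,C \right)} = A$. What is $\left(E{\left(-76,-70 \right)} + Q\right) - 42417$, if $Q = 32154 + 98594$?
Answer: $88255$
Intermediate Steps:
$Q = 130748$
$\left(E{\left(-76,-70 \right)} + Q\right) - 42417 = \left(-76 + 130748\right) - 42417 = 130672 - 42417 = 88255$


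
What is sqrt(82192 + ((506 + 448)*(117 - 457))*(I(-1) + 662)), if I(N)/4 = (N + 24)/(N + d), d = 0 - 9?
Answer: 4*I*sqrt(13228751) ≈ 14549.0*I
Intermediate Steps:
d = -9
I(N) = 4*(24 + N)/(-9 + N) (I(N) = 4*((N + 24)/(N - 9)) = 4*((24 + N)/(-9 + N)) = 4*(24 + N)/(-9 + N))
sqrt(82192 + ((506 + 448)*(117 - 457))*(I(-1) + 662)) = sqrt(82192 + ((506 + 448)*(117 - 457))*(4*(24 - 1)/(-9 - 1) + 662)) = sqrt(82192 + (954*(-340))*(4*23/(-10) + 662)) = sqrt(82192 - 324360*(4*(-1/10)*23 + 662)) = sqrt(82192 - 324360*(-46/5 + 662)) = sqrt(82192 - 324360*3264/5) = sqrt(82192 - 211742208) = sqrt(-211660016) = 4*I*sqrt(13228751)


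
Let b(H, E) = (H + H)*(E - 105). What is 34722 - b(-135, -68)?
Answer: -11988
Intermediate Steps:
b(H, E) = 2*H*(-105 + E) (b(H, E) = (2*H)*(-105 + E) = 2*H*(-105 + E))
34722 - b(-135, -68) = 34722 - 2*(-135)*(-105 - 68) = 34722 - 2*(-135)*(-173) = 34722 - 1*46710 = 34722 - 46710 = -11988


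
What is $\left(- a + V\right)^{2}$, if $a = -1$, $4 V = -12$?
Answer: $4$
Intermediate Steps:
$V = -3$ ($V = \frac{1}{4} \left(-12\right) = -3$)
$\left(- a + V\right)^{2} = \left(\left(-1\right) \left(-1\right) - 3\right)^{2} = \left(1 - 3\right)^{2} = \left(-2\right)^{2} = 4$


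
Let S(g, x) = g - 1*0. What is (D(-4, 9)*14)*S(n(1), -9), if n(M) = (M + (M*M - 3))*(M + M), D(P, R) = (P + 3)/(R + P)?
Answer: 28/5 ≈ 5.6000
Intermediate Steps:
D(P, R) = (3 + P)/(P + R)
n(M) = 2*M*(-3 + M + M²) (n(M) = (M + (M² - 3))*(2*M) = (M + (-3 + M²))*(2*M) = (-3 + M + M²)*(2*M) = 2*M*(-3 + M + M²))
S(g, x) = g (S(g, x) = g + 0 = g)
(D(-4, 9)*14)*S(n(1), -9) = (((3 - 4)/(-4 + 9))*14)*(2*1*(-3 + 1 + 1²)) = ((-1/5)*14)*(2*1*(-3 + 1 + 1)) = (((⅕)*(-1))*14)*(2*1*(-1)) = -⅕*14*(-2) = -14/5*(-2) = 28/5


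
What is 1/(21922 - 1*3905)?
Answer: 1/18017 ≈ 5.5503e-5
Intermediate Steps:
1/(21922 - 1*3905) = 1/(21922 - 3905) = 1/18017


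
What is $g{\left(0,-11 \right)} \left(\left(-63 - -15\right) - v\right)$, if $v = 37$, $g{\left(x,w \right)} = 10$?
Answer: $-850$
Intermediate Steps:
$g{\left(0,-11 \right)} \left(\left(-63 - -15\right) - v\right) = 10 \left(\left(-63 - -15\right) - 37\right) = 10 \left(\left(-63 + 15\right) - 37\right) = 10 \left(-48 - 37\right) = 10 \left(-85\right) = -850$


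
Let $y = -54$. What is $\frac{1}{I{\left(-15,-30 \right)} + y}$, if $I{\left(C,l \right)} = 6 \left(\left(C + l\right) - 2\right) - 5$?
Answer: $- \frac{1}{341} \approx -0.0029326$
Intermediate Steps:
$I{\left(C,l \right)} = -17 + 6 C + 6 l$ ($I{\left(C,l \right)} = 6 \left(-2 + C + l\right) - 5 = \left(-12 + 6 C + 6 l\right) - 5 = -17 + 6 C + 6 l$)
$\frac{1}{I{\left(-15,-30 \right)} + y} = \frac{1}{\left(-17 + 6 \left(-15\right) + 6 \left(-30\right)\right) - 54} = \frac{1}{\left(-17 - 90 - 180\right) - 54} = \frac{1}{-287 - 54} = \frac{1}{-341} = - \frac{1}{341}$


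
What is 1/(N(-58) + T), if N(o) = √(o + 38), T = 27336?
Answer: 6834/186814229 - I*√5/373628458 ≈ 3.6582e-5 - 5.9847e-9*I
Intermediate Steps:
N(o) = √(38 + o)
1/(N(-58) + T) = 1/(√(38 - 58) + 27336) = 1/(√(-20) + 27336) = 1/(2*I*√5 + 27336) = 1/(27336 + 2*I*√5)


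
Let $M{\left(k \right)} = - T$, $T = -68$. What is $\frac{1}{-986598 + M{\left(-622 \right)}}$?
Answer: $- \frac{1}{986530} \approx -1.0137 \cdot 10^{-6}$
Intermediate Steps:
$M{\left(k \right)} = 68$ ($M{\left(k \right)} = \left(-1\right) \left(-68\right) = 68$)
$\frac{1}{-986598 + M{\left(-622 \right)}} = \frac{1}{-986598 + 68} = \frac{1}{-986530} = - \frac{1}{986530}$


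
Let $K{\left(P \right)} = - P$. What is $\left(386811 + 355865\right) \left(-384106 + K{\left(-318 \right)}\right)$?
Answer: $-285030136688$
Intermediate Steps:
$\left(386811 + 355865\right) \left(-384106 + K{\left(-318 \right)}\right) = \left(386811 + 355865\right) \left(-384106 - -318\right) = 742676 \left(-384106 + 318\right) = 742676 \left(-383788\right) = -285030136688$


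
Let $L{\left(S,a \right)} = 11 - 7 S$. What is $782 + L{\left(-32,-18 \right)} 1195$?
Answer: $281607$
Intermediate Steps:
$782 + L{\left(-32,-18 \right)} 1195 = 782 + \left(11 - -224\right) 1195 = 782 + \left(11 + 224\right) 1195 = 782 + 235 \cdot 1195 = 782 + 280825 = 281607$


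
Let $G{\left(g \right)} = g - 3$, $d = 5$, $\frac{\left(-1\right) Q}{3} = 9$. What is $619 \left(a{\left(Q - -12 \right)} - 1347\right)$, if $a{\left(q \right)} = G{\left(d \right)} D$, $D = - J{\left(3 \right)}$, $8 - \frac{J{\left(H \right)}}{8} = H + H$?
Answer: $-853601$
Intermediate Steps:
$Q = -27$ ($Q = \left(-3\right) 9 = -27$)
$J{\left(H \right)} = 64 - 16 H$ ($J{\left(H \right)} = 64 - 8 \left(H + H\right) = 64 - 8 \cdot 2 H = 64 - 16 H$)
$G{\left(g \right)} = -3 + g$
$D = -16$ ($D = - (64 - 48) = \left(-1\right) 16 = -16$)
$a{\left(q \right)} = -32$ ($a{\left(q \right)} = \left(-3 + 5\right) \left(-16\right) = 2 \left(-16\right) = -32$)
$619 \left(a{\left(Q - -12 \right)} - 1347\right) = 619 \left(-32 - 1347\right) = 619 \left(-1379\right) = -853601$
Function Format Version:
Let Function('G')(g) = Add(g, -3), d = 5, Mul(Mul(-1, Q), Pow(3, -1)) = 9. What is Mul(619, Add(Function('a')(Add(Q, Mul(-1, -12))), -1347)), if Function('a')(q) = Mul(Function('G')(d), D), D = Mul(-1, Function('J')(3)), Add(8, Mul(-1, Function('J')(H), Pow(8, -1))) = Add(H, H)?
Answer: -853601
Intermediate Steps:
Q = -27 (Q = Mul(-3, 9) = -27)
Function('J')(H) = Add(64, Mul(-16, H)) (Function('J')(H) = Add(64, Mul(-8, Add(H, H))) = Add(64, Mul(-8, Mul(2, H))) = Add(64, Mul(-16, H)))
Function('G')(g) = Add(-3, g)
D = -16 (D = Mul(-1, Add(64, Mul(-16, 3))) = Mul(-1, Add(64, -48)) = Mul(-1, 16) = -16)
Function('a')(q) = -32 (Function('a')(q) = Mul(Add(-3, 5), -16) = Mul(2, -16) = -32)
Mul(619, Add(Function('a')(Add(Q, Mul(-1, -12))), -1347)) = Mul(619, Add(-32, -1347)) = Mul(619, -1379) = -853601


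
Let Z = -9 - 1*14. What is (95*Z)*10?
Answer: -21850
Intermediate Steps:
Z = -23 (Z = -9 - 14 = -23)
(95*Z)*10 = (95*(-23))*10 = -2185*10 = -21850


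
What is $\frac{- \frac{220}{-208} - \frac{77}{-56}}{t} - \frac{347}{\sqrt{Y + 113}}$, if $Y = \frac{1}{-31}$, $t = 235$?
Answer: $\frac{253}{24440} - \frac{347 \sqrt{108562}}{3502} \approx -32.637$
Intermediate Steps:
$Y = - \frac{1}{31} \approx -0.032258$
$\frac{- \frac{220}{-208} - \frac{77}{-56}}{t} - \frac{347}{\sqrt{Y + 113}} = \frac{- \frac{220}{-208} - \frac{77}{-56}}{235} - \frac{347}{\sqrt{- \frac{1}{31} + 113}} = \left(\left(-220\right) \left(- \frac{1}{208}\right) - - \frac{11}{8}\right) \frac{1}{235} - \frac{347}{\sqrt{\frac{3502}{31}}} = \left(\frac{55}{52} + \frac{11}{8}\right) \frac{1}{235} - \frac{347}{\frac{1}{31} \sqrt{108562}} = \frac{253}{104} \cdot \frac{1}{235} - 347 \frac{\sqrt{108562}}{3502} = \frac{253}{24440} - \frac{347 \sqrt{108562}}{3502}$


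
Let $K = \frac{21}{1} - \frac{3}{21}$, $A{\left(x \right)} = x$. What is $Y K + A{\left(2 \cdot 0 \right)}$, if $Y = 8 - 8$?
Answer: $0$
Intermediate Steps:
$K = \frac{146}{7}$ ($K = 21 \cdot 1 - \frac{1}{7} = 21 - \frac{1}{7} = \frac{146}{7} \approx 20.857$)
$Y = 0$
$Y K + A{\left(2 \cdot 0 \right)} = 0 \cdot \frac{146}{7} + 2 \cdot 0 = 0 + 0 = 0$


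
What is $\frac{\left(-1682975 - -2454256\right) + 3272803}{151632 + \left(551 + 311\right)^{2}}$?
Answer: $\frac{1011021}{223669} \approx 4.5202$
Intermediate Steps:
$\frac{\left(-1682975 - -2454256\right) + 3272803}{151632 + \left(551 + 311\right)^{2}} = \frac{\left(-1682975 + 2454256\right) + 3272803}{151632 + 862^{2}} = \frac{771281 + 3272803}{151632 + 743044} = \frac{4044084}{894676} = 4044084 \cdot \frac{1}{894676} = \frac{1011021}{223669}$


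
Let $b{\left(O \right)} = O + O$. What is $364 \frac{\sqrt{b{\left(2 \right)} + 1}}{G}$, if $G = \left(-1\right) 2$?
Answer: $- 182 \sqrt{5} \approx -406.96$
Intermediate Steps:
$b{\left(O \right)} = 2 O$
$G = -2$
$364 \frac{\sqrt{b{\left(2 \right)} + 1}}{G} = 364 \frac{\sqrt{2 \cdot 2 + 1}}{-2} = 364 \sqrt{4 + 1} \left(- \frac{1}{2}\right) = 364 \sqrt{5} \left(- \frac{1}{2}\right) = 364 \left(- \frac{\sqrt{5}}{2}\right) = - 182 \sqrt{5}$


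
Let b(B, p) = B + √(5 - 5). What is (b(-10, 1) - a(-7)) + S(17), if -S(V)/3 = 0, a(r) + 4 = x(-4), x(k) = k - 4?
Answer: 2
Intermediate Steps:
x(k) = -4 + k
a(r) = -12 (a(r) = -4 + (-4 - 4) = -4 - 8 = -12)
S(V) = 0 (S(V) = -3*0 = 0)
b(B, p) = B (b(B, p) = B + √0 = B + 0 = B)
(b(-10, 1) - a(-7)) + S(17) = (-10 - 1*(-12)) + 0 = (-10 + 12) + 0 = 2 + 0 = 2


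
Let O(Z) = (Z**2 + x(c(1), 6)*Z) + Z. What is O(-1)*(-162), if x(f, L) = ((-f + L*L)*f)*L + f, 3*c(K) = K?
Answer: 11610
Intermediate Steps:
c(K) = K/3
x(f, L) = f + L*f*(L**2 - f) (x(f, L) = ((-f + L**2)*f)*L + f = ((L**2 - f)*f)*L + f = (f*(L**2 - f))*L + f = L*f*(L**2 - f) + f = f + L*f*(L**2 - f))
O(Z) = Z**2 + 218*Z/3 (O(Z) = (Z**2 + (((1/3)*1)*(1 + 6**3 - 1*6*(1/3)*1))*Z) + Z = (Z**2 + ((1 + 216 - 1*6*1/3)/3)*Z) + Z = (Z**2 + ((1 + 216 - 2)/3)*Z) + Z = (Z**2 + ((1/3)*215)*Z) + Z = (Z**2 + 215*Z/3) + Z = Z**2 + 218*Z/3)
O(-1)*(-162) = ((1/3)*(-1)*(218 + 3*(-1)))*(-162) = ((1/3)*(-1)*(218 - 3))*(-162) = ((1/3)*(-1)*215)*(-162) = -215/3*(-162) = 11610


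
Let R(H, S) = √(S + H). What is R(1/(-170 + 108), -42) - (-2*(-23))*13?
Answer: -598 + I*√161510/62 ≈ -598.0 + 6.482*I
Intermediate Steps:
R(H, S) = √(H + S)
R(1/(-170 + 108), -42) - (-2*(-23))*13 = √(1/(-170 + 108) - 42) - (-2*(-23))*13 = √(1/(-62) - 42) - 46*13 = √(-1/62 - 42) - 1*598 = √(-2605/62) - 598 = I*√161510/62 - 598 = -598 + I*√161510/62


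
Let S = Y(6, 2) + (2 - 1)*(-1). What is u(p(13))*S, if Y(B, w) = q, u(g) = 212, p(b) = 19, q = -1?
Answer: -424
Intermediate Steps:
Y(B, w) = -1
S = -2 (S = -1 + (2 - 1)*(-1) = -1 + 1*(-1) = -1 - 1 = -2)
u(p(13))*S = 212*(-2) = -424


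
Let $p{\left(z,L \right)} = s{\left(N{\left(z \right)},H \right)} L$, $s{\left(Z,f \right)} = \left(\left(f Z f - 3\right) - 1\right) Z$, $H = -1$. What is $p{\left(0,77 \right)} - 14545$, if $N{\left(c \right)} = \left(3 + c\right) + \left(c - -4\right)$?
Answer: $-12928$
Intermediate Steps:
$N{\left(c \right)} = 7 + 2 c$ ($N{\left(c \right)} = \left(3 + c\right) + \left(c + 4\right) = \left(3 + c\right) + \left(4 + c\right) = 7 + 2 c$)
$s{\left(Z,f \right)} = Z \left(-4 + Z f^{2}\right)$ ($s{\left(Z,f \right)} = \left(\left(Z f f - 3\right) - 1\right) Z = \left(\left(Z f^{2} - 3\right) - 1\right) Z = \left(\left(-3 + Z f^{2}\right) - 1\right) Z = \left(-4 + Z f^{2}\right) Z = Z \left(-4 + Z f^{2}\right)$)
$p{\left(z,L \right)} = L \left(3 + 2 z\right) \left(7 + 2 z\right)$ ($p{\left(z,L \right)} = \left(7 + 2 z\right) \left(-4 + \left(7 + 2 z\right) \left(-1\right)^{2}\right) L = \left(7 + 2 z\right) \left(-4 + \left(7 + 2 z\right) 1\right) L = \left(7 + 2 z\right) \left(-4 + \left(7 + 2 z\right)\right) L = \left(7 + 2 z\right) \left(3 + 2 z\right) L = \left(3 + 2 z\right) \left(7 + 2 z\right) L = L \left(3 + 2 z\right) \left(7 + 2 z\right)$)
$p{\left(0,77 \right)} - 14545 = 77 \left(3 + 2 \cdot 0\right) \left(7 + 2 \cdot 0\right) - 14545 = 77 \left(3 + 0\right) \left(7 + 0\right) - 14545 = 77 \cdot 3 \cdot 7 - 14545 = 1617 - 14545 = -12928$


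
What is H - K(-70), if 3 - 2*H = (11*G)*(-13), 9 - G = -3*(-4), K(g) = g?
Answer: -143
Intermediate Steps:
G = -3 (G = 9 - (-3)*(-4) = 9 - 1*12 = 9 - 12 = -3)
H = -213 (H = 3/2 - 11*(-3)*(-13)/2 = 3/2 - (-33)*(-13)/2 = 3/2 - 1/2*429 = 3/2 - 429/2 = -213)
H - K(-70) = -213 - 1*(-70) = -213 + 70 = -143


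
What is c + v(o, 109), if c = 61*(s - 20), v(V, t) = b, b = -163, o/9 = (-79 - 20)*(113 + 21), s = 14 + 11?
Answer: 142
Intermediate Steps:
s = 25
o = -119394 (o = 9*((-79 - 20)*(113 + 21)) = 9*(-99*134) = 9*(-13266) = -119394)
v(V, t) = -163
c = 305 (c = 61*(25 - 20) = 61*5 = 305)
c + v(o, 109) = 305 - 163 = 142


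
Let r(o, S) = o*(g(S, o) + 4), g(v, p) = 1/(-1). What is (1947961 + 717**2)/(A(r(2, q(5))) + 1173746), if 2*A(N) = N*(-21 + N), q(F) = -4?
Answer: 2462050/1173701 ≈ 2.0977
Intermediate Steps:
g(v, p) = -1
r(o, S) = 3*o (r(o, S) = o*(-1 + 4) = o*3 = 3*o)
A(N) = N*(-21 + N)/2 (A(N) = (N*(-21 + N))/2 = N*(-21 + N)/2)
(1947961 + 717**2)/(A(r(2, q(5))) + 1173746) = (1947961 + 717**2)/((3*2)*(-21 + 3*2)/2 + 1173746) = (1947961 + 514089)/((1/2)*6*(-21 + 6) + 1173746) = 2462050/((1/2)*6*(-15) + 1173746) = 2462050/(-45 + 1173746) = 2462050/1173701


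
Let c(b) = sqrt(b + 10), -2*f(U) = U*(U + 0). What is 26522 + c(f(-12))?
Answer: 26522 + I*sqrt(62) ≈ 26522.0 + 7.874*I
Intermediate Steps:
f(U) = -U**2/2 (f(U) = -U*(U + 0)/2 = -U*U/2 = -U**2/2)
c(b) = sqrt(10 + b)
26522 + c(f(-12)) = 26522 + sqrt(10 - 1/2*(-12)**2) = 26522 + sqrt(10 - 1/2*144) = 26522 + sqrt(10 - 72) = 26522 + sqrt(-62) = 26522 + I*sqrt(62)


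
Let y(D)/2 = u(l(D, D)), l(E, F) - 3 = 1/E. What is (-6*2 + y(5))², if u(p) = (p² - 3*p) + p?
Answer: 11664/625 ≈ 18.662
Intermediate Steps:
l(E, F) = 3 + 1/E
u(p) = p² - 2*p
y(D) = 2*(1 + 1/D)*(3 + 1/D) (y(D) = 2*((3 + 1/D)*(-2 + (3 + 1/D))) = 2*((3 + 1/D)*(1 + 1/D)) = 2*((1 + 1/D)*(3 + 1/D)) = 2*(1 + 1/D)*(3 + 1/D))
(-6*2 + y(5))² = (-6*2 + (6 + 2/5² + 8/5))² = (-12 + (6 + 2*(1/25) + 8*(⅕)))² = (-12 + (6 + 2/25 + 8/5))² = (-12 + 192/25)² = (-108/25)² = 11664/625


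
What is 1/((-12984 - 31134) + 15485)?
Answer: -1/28633 ≈ -3.4925e-5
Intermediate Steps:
1/((-12984 - 31134) + 15485) = 1/(-44118 + 15485) = 1/(-28633) = -1/28633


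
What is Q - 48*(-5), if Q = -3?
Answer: 237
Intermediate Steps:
Q - 48*(-5) = -3 - 48*(-5) = -3 + 240 = 237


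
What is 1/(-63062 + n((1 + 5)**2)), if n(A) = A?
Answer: -1/63026 ≈ -1.5866e-5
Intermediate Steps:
1/(-63062 + n((1 + 5)**2)) = 1/(-63062 + (1 + 5)**2) = 1/(-63062 + 6**2) = 1/(-63062 + 36) = 1/(-63026) = -1/63026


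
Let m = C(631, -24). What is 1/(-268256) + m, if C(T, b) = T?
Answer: 169269535/268256 ≈ 631.00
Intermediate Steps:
m = 631
1/(-268256) + m = 1/(-268256) + 631 = -1/268256 + 631 = 169269535/268256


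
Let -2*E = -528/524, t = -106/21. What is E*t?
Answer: -2332/917 ≈ -2.5431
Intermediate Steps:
t = -106/21 (t = -106*1/21 = -106/21 ≈ -5.0476)
E = 66/131 (E = -(-264)/524 = -½*(-132/131) = 66/131 ≈ 0.50382)
E*t = (66/131)*(-106/21) = -2332/917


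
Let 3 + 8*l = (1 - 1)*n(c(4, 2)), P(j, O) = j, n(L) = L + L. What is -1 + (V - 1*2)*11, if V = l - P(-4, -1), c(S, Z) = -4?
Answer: 135/8 ≈ 16.875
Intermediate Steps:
n(L) = 2*L
l = -3/8 (l = -3/8 + ((1 - 1)*(2*(-4)))/8 = -3/8 + (0*(-8))/8 = -3/8 + (⅛)*0 = -3/8 + 0 = -3/8 ≈ -0.37500)
V = 29/8 (V = -3/8 - 1*(-4) = -3/8 + 4 = 29/8 ≈ 3.6250)
-1 + (V - 1*2)*11 = -1 + (29/8 - 1*2)*11 = -1 + (29/8 - 2)*11 = -1 + (13/8)*11 = -1 + 143/8 = 135/8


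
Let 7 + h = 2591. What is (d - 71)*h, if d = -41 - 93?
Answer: -529720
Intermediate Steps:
h = 2584 (h = -7 + 2591 = 2584)
d = -134
(d - 71)*h = (-134 - 71)*2584 = -205*2584 = -529720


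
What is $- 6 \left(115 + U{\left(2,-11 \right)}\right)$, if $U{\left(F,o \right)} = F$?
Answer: $-702$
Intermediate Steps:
$- 6 \left(115 + U{\left(2,-11 \right)}\right) = - 6 \left(115 + 2\right) = \left(-6\right) 117 = -702$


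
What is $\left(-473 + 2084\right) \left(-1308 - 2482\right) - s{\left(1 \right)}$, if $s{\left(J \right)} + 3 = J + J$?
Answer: $-6105689$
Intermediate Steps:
$s{\left(J \right)} = -3 + 2 J$ ($s{\left(J \right)} = -3 + \left(J + J\right) = -3 + 2 J$)
$\left(-473 + 2084\right) \left(-1308 - 2482\right) - s{\left(1 \right)} = \left(-473 + 2084\right) \left(-1308 - 2482\right) - \left(-3 + 2 \cdot 1\right) = 1611 \left(-3790\right) - \left(-3 + 2\right) = -6105690 - -1 = -6105690 + 1 = -6105689$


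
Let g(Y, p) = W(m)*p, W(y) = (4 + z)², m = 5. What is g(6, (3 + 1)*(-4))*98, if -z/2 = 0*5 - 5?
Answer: -307328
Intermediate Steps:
z = 10 (z = -2*(0*5 - 5) = -2*(0 - 5) = -2*(-5) = 10)
W(y) = 196 (W(y) = (4 + 10)² = 14² = 196)
g(Y, p) = 196*p
g(6, (3 + 1)*(-4))*98 = (196*((3 + 1)*(-4)))*98 = (196*(4*(-4)))*98 = (196*(-16))*98 = -3136*98 = -307328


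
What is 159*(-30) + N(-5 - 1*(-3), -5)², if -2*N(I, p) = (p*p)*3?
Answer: -13455/4 ≈ -3363.8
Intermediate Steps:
N(I, p) = -3*p²/2 (N(I, p) = -p*p*3/2 = -p²*3/2 = -3*p²/2)
159*(-30) + N(-5 - 1*(-3), -5)² = 159*(-30) + (-3/2*(-5)²)² = -4770 + (-3/2*25)² = -4770 + (-75/2)² = -4770 + 5625/4 = -13455/4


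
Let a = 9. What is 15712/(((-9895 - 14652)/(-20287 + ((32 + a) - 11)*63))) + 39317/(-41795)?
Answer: 12080032772481/1025941865 ≈ 11775.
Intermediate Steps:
15712/(((-9895 - 14652)/(-20287 + ((32 + a) - 11)*63))) + 39317/(-41795) = 15712/(((-9895 - 14652)/(-20287 + ((32 + 9) - 11)*63))) + 39317/(-41795) = 15712/((-24547/(-20287 + (41 - 11)*63))) + 39317*(-1/41795) = 15712/((-24547/(-20287 + 30*63))) - 39317/41795 = 15712/((-24547/(-20287 + 1890))) - 39317/41795 = 15712/((-24547/(-18397))) - 39317/41795 = 15712/((-24547*(-1/18397))) - 39317/41795 = 15712/(24547/18397) - 39317/41795 = 15712*(18397/24547) - 39317/41795 = 289053664/24547 - 39317/41795 = 12080032772481/1025941865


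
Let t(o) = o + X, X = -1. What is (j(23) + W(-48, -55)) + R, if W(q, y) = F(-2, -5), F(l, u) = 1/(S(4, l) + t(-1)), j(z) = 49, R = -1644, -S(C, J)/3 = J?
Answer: -6379/4 ≈ -1594.8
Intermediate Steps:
S(C, J) = -3*J
t(o) = -1 + o (t(o) = o - 1 = -1 + o)
F(l, u) = 1/(-2 - 3*l) (F(l, u) = 1/(-3*l + (-1 - 1)) = 1/(-3*l - 2) = 1/(-2 - 3*l))
W(q, y) = ¼ (W(q, y) = -1/(2 + 3*(-2)) = -1/(2 - 6) = -1/(-4) = -1*(-¼) = ¼)
(j(23) + W(-48, -55)) + R = (49 + ¼) - 1644 = 197/4 - 1644 = -6379/4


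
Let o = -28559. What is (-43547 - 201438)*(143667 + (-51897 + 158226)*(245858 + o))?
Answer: -5660459034374430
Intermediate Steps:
(-43547 - 201438)*(143667 + (-51897 + 158226)*(245858 + o)) = (-43547 - 201438)*(143667 + (-51897 + 158226)*(245858 - 28559)) = -244985*(143667 + 106329*217299) = -244985*(143667 + 23105185371) = -244985*23105329038 = -5660459034374430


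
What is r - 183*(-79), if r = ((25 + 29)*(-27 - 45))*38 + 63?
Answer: -133224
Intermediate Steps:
r = -147681 (r = (54*(-72))*38 + 63 = -3888*38 + 63 = -147744 + 63 = -147681)
r - 183*(-79) = -147681 - 183*(-79) = -147681 - 1*(-14457) = -147681 + 14457 = -133224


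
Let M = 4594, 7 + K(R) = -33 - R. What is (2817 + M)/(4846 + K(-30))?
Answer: 7411/4836 ≈ 1.5325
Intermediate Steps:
K(R) = -40 - R (K(R) = -7 + (-33 - R) = -40 - R)
(2817 + M)/(4846 + K(-30)) = (2817 + 4594)/(4846 + (-40 - 1*(-30))) = 7411/(4846 + (-40 + 30)) = 7411/(4846 - 10) = 7411/4836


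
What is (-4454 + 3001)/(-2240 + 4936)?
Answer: -1453/2696 ≈ -0.53895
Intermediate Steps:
(-4454 + 3001)/(-2240 + 4936) = -1453/2696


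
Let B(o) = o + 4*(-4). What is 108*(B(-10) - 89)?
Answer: -12420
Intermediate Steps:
B(o) = -16 + o (B(o) = o - 16 = -16 + o)
108*(B(-10) - 89) = 108*((-16 - 10) - 89) = 108*(-26 - 89) = 108*(-115) = -12420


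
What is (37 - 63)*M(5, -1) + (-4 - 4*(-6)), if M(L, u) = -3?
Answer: 98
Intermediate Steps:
(37 - 63)*M(5, -1) + (-4 - 4*(-6)) = (37 - 63)*(-3) + (-4 - 4*(-6)) = -26*(-3) + (-4 + 24) = 78 + 20 = 98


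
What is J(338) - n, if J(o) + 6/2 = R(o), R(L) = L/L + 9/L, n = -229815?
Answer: 77676803/338 ≈ 2.2981e+5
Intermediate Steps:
R(L) = 1 + 9/L
J(o) = -3 + (9 + o)/o
J(338) - n = (-2 + 9/338) - 1*(-229815) = (-2 + 9*(1/338)) + 229815 = (-2 + 9/338) + 229815 = -667/338 + 229815 = 77676803/338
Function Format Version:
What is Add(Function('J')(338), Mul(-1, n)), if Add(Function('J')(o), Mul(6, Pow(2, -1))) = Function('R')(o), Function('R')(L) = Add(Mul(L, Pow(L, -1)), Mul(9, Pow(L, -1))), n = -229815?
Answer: Rational(77676803, 338) ≈ 2.2981e+5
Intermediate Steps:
Function('R')(L) = Add(1, Mul(9, Pow(L, -1)))
Function('J')(o) = Add(-3, Mul(Pow(o, -1), Add(9, o)))
Add(Function('J')(338), Mul(-1, n)) = Add(Add(-2, Mul(9, Pow(338, -1))), Mul(-1, -229815)) = Add(Add(-2, Mul(9, Rational(1, 338))), 229815) = Add(Add(-2, Rational(9, 338)), 229815) = Add(Rational(-667, 338), 229815) = Rational(77676803, 338)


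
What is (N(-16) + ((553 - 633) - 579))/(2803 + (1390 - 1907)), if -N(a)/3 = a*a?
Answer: -1427/2286 ≈ -0.62423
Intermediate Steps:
N(a) = -3*a**2 (N(a) = -3*a*a = -3*a**2)
(N(-16) + ((553 - 633) - 579))/(2803 + (1390 - 1907)) = (-3*(-16)**2 + ((553 - 633) - 579))/(2803 + (1390 - 1907)) = (-3*256 + (-80 - 579))/(2803 - 517) = (-768 - 659)/2286 = -1427*1/2286 = -1427/2286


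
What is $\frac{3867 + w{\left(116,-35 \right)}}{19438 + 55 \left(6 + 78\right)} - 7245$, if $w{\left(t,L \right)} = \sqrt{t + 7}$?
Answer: $- \frac{174296343}{24058} + \frac{\sqrt{123}}{24058} \approx -7244.8$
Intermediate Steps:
$w{\left(t,L \right)} = \sqrt{7 + t}$
$\frac{3867 + w{\left(116,-35 \right)}}{19438 + 55 \left(6 + 78\right)} - 7245 = \frac{3867 + \sqrt{7 + 116}}{19438 + 55 \left(6 + 78\right)} - 7245 = \frac{3867 + \sqrt{123}}{19438 + 55 \cdot 84} - 7245 = \frac{3867 + \sqrt{123}}{19438 + 4620} - 7245 = \frac{3867 + \sqrt{123}}{24058} - 7245 = \left(3867 + \sqrt{123}\right) \frac{1}{24058} - 7245 = \left(\frac{3867}{24058} + \frac{\sqrt{123}}{24058}\right) - 7245 = - \frac{174296343}{24058} + \frac{\sqrt{123}}{24058}$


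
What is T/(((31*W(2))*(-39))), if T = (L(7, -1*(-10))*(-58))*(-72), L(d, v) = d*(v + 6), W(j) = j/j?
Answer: -155904/403 ≈ -386.86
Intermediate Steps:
W(j) = 1
L(d, v) = d*(6 + v)
T = 467712 (T = ((7*(6 - 1*(-10)))*(-58))*(-72) = ((7*(6 + 10))*(-58))*(-72) = ((7*16)*(-58))*(-72) = (112*(-58))*(-72) = -6496*(-72) = 467712)
T/(((31*W(2))*(-39))) = 467712/(((31*1)*(-39))) = 467712/((31*(-39))) = 467712/(-1209) = 467712*(-1/1209) = -155904/403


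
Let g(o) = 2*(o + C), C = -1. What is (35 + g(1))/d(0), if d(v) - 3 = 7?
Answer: 7/2 ≈ 3.5000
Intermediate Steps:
d(v) = 10 (d(v) = 3 + 7 = 10)
g(o) = -2 + 2*o (g(o) = 2*(o - 1) = 2*(-1 + o) = -2 + 2*o)
(35 + g(1))/d(0) = (35 + (-2 + 2*1))/10 = (35 + (-2 + 2))/10 = (35 + 0)/10 = (⅒)*35 = 7/2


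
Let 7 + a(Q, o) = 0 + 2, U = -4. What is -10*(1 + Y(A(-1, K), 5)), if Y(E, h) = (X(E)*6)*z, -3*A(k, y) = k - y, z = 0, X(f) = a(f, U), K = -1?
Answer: -10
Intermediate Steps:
a(Q, o) = -5 (a(Q, o) = -7 + (0 + 2) = -7 + 2 = -5)
X(f) = -5
A(k, y) = -k/3 + y/3 (A(k, y) = -(k - y)/3 = -k/3 + y/3)
Y(E, h) = 0 (Y(E, h) = -5*6*0 = -30*0 = 0)
-10*(1 + Y(A(-1, K), 5)) = -10*(1 + 0) = -10*1 = -10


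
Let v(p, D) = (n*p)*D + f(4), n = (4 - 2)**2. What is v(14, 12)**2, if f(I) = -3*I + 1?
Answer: 436921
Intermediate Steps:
f(I) = 1 - 3*I
n = 4 (n = 2**2 = 4)
v(p, D) = -11 + 4*D*p (v(p, D) = (4*p)*D + (1 - 3*4) = 4*D*p + (1 - 12) = 4*D*p - 11 = -11 + 4*D*p)
v(14, 12)**2 = (-11 + 4*12*14)**2 = (-11 + 672)**2 = 661**2 = 436921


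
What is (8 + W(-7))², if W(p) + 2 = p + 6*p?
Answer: 1849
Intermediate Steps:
W(p) = -2 + 7*p (W(p) = -2 + (p + 6*p) = -2 + 7*p)
(8 + W(-7))² = (8 + (-2 + 7*(-7)))² = (8 + (-2 - 49))² = (8 - 51)² = (-43)² = 1849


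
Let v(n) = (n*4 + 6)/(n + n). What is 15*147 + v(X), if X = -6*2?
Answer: 8827/4 ≈ 2206.8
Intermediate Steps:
X = -12
v(n) = (6 + 4*n)/(2*n) (v(n) = (4*n + 6)/((2*n)) = (6 + 4*n)*(1/(2*n)) = (6 + 4*n)/(2*n))
15*147 + v(X) = 15*147 + (2 + 3/(-12)) = 2205 + (2 + 3*(-1/12)) = 2205 + (2 - ¼) = 2205 + 7/4 = 8827/4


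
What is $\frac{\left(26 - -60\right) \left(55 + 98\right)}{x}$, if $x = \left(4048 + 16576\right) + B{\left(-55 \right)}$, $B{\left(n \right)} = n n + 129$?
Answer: $\frac{731}{1321} \approx 0.55337$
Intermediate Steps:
$B{\left(n \right)} = 129 + n^{2}$ ($B{\left(n \right)} = n^{2} + 129 = 129 + n^{2}$)
$x = 23778$ ($x = \left(4048 + 16576\right) + \left(129 + \left(-55\right)^{2}\right) = 20624 + \left(129 + 3025\right) = 20624 + 3154 = 23778$)
$\frac{\left(26 - -60\right) \left(55 + 98\right)}{x} = \frac{\left(26 - -60\right) \left(55 + 98\right)}{23778} = \left(26 + 60\right) 153 \cdot \frac{1}{23778} = 86 \cdot 153 \cdot \frac{1}{23778} = 13158 \cdot \frac{1}{23778} = \frac{731}{1321}$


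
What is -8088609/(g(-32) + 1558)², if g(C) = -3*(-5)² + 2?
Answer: -2696203/735075 ≈ -3.6679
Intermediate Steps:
g(C) = -73 (g(C) = -3*25 + 2 = -75 + 2 = -73)
-8088609/(g(-32) + 1558)² = -8088609/(-73 + 1558)² = -8088609/(1485²) = -8088609/2205225 = -8088609*1/2205225 = -2696203/735075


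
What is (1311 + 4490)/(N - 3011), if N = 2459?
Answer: -5801/552 ≈ -10.509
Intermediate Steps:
(1311 + 4490)/(N - 3011) = (1311 + 4490)/(2459 - 3011) = 5801/(-552) = 5801*(-1/552) = -5801/552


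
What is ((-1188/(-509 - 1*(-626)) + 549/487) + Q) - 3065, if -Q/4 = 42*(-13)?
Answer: -5634758/6331 ≈ -890.03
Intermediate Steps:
Q = 2184 (Q = -168*(-13) = -4*(-546) = 2184)
((-1188/(-509 - 1*(-626)) + 549/487) + Q) - 3065 = ((-1188/(-509 - 1*(-626)) + 549/487) + 2184) - 3065 = ((-1188/(-509 + 626) + 549*(1/487)) + 2184) - 3065 = ((-1188/117 + 549/487) + 2184) - 3065 = ((-1188*1/117 + 549/487) + 2184) - 3065 = ((-132/13 + 549/487) + 2184) - 3065 = (-57147/6331 + 2184) - 3065 = 13769757/6331 - 3065 = -5634758/6331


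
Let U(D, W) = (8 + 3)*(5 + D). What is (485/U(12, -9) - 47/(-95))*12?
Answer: 658368/17765 ≈ 37.060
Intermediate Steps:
U(D, W) = 55 + 11*D (U(D, W) = 11*(5 + D) = 55 + 11*D)
(485/U(12, -9) - 47/(-95))*12 = (485/(55 + 11*12) - 47/(-95))*12 = (485/(55 + 132) - 47*(-1/95))*12 = (485/187 + 47/95)*12 = (54864/17765)*12 = 658368/17765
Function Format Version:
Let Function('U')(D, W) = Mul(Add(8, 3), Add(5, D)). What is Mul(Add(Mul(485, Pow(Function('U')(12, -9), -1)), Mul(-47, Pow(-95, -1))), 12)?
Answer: Rational(658368, 17765) ≈ 37.060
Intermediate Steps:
Function('U')(D, W) = Add(55, Mul(11, D)) (Function('U')(D, W) = Mul(11, Add(5, D)) = Add(55, Mul(11, D)))
Mul(Add(Mul(485, Pow(Function('U')(12, -9), -1)), Mul(-47, Pow(-95, -1))), 12) = Mul(Add(Mul(485, Pow(Add(55, Mul(11, 12)), -1)), Mul(-47, Pow(-95, -1))), 12) = Mul(Add(Mul(485, Pow(Add(55, 132), -1)), Mul(-47, Rational(-1, 95))), 12) = Mul(Add(Mul(485, Pow(187, -1)), Rational(47, 95)), 12) = Mul(Add(Mul(485, Rational(1, 187)), Rational(47, 95)), 12) = Mul(Add(Rational(485, 187), Rational(47, 95)), 12) = Mul(Rational(54864, 17765), 12) = Rational(658368, 17765)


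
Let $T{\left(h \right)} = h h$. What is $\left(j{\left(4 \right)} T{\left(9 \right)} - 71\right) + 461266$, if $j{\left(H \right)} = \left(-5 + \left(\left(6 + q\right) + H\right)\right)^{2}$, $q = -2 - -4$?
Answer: $465164$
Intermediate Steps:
$q = 2$ ($q = -2 + 4 = 2$)
$T{\left(h \right)} = h^{2}$
$j{\left(H \right)} = \left(3 + H\right)^{2}$ ($j{\left(H \right)} = \left(-5 + \left(\left(6 + 2\right) + H\right)\right)^{2} = \left(-5 + \left(8 + H\right)\right)^{2} = \left(3 + H\right)^{2}$)
$\left(j{\left(4 \right)} T{\left(9 \right)} - 71\right) + 461266 = \left(\left(3 + 4\right)^{2} \cdot 9^{2} - 71\right) + 461266 = \left(7^{2} \cdot 81 - 71\right) + 461266 = \left(49 \cdot 81 - 71\right) + 461266 = \left(3969 - 71\right) + 461266 = 3898 + 461266 = 465164$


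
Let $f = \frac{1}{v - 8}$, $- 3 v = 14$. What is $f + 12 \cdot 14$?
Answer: $\frac{6381}{38} \approx 167.92$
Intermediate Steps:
$v = - \frac{14}{3}$ ($v = \left(- \frac{1}{3}\right) 14 = - \frac{14}{3} \approx -4.6667$)
$f = - \frac{3}{38}$ ($f = \frac{1}{- \frac{14}{3} - 8} = \frac{1}{- \frac{38}{3}} = - \frac{3}{38} \approx -0.078947$)
$f + 12 \cdot 14 = - \frac{3}{38} + 12 \cdot 14 = - \frac{3}{38} + 168 = \frac{6381}{38}$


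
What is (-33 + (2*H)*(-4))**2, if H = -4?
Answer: 1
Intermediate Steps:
(-33 + (2*H)*(-4))**2 = (-33 + (2*(-4))*(-4))**2 = (-33 - 8*(-4))**2 = (-33 + 32)**2 = (-1)**2 = 1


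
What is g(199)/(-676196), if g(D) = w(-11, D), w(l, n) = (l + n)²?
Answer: -8836/169049 ≈ -0.052269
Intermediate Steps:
g(D) = (-11 + D)²
g(199)/(-676196) = (-11 + 199)²/(-676196) = 188²*(-1/676196) = 35344*(-1/676196) = -8836/169049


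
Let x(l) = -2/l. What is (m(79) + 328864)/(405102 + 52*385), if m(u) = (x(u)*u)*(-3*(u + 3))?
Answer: 164678/212561 ≈ 0.77473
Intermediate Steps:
m(u) = 18 + 6*u (m(u) = ((-2/u)*u)*(-3*(u + 3)) = -(-6)*(3 + u) = -2*(-9 - 3*u) = 18 + 6*u)
(m(79) + 328864)/(405102 + 52*385) = ((18 + 6*79) + 328864)/(405102 + 52*385) = ((18 + 474) + 328864)/(405102 + 20020) = (492 + 328864)/425122 = 329356*(1/425122) = 164678/212561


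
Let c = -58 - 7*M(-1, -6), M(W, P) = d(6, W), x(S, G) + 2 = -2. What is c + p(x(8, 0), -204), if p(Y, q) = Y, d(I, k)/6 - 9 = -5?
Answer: -230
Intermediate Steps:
d(I, k) = 24 (d(I, k) = 54 + 6*(-5) = 54 - 30 = 24)
x(S, G) = -4 (x(S, G) = -2 - 2 = -4)
M(W, P) = 24
c = -226 (c = -58 - 7*24 = -58 - 168 = -226)
c + p(x(8, 0), -204) = -226 - 4 = -230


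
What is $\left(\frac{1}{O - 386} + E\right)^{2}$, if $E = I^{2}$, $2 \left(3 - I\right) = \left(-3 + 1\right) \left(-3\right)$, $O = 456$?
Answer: $\frac{1}{4900} \approx 0.00020408$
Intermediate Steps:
$I = 0$ ($I = 3 - \frac{\left(-3 + 1\right) \left(-3\right)}{2} = 3 - \frac{\left(-2\right) \left(-3\right)}{2} = 3 - 3 = 0$)
$E = 0$ ($E = 0^{2} = 0$)
$\left(\frac{1}{O - 386} + E\right)^{2} = \left(\frac{1}{456 - 386} + 0\right)^{2} = \left(\frac{1}{70} + 0\right)^{2} = \left(\frac{1}{70}\right)^{2} = \frac{1}{4900}$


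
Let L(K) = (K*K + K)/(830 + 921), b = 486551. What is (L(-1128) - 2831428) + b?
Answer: -4104608371/1751 ≈ -2.3442e+6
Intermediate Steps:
L(K) = K/1751 + K²/1751 (L(K) = (K² + K)/1751 = (K + K²)*(1/1751) = K/1751 + K²/1751)
(L(-1128) - 2831428) + b = ((1/1751)*(-1128)*(1 - 1128) - 2831428) + 486551 = ((1/1751)*(-1128)*(-1127) - 2831428) + 486551 = (1271256/1751 - 2831428) + 486551 = -4956559172/1751 + 486551 = -4104608371/1751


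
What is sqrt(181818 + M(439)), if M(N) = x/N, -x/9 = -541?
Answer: 3*sqrt(3893587141)/439 ≈ 426.41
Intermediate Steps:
x = 4869 (x = -9*(-541) = 4869)
M(N) = 4869/N
sqrt(181818 + M(439)) = sqrt(181818 + 4869/439) = sqrt(79822971/439) = 3*sqrt(3893587141)/439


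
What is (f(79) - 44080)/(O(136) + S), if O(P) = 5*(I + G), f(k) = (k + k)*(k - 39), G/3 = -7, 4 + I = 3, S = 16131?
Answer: -37760/16021 ≈ -2.3569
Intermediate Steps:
I = -1 (I = -4 + 3 = -1)
G = -21 (G = 3*(-7) = -21)
f(k) = 2*k*(-39 + k) (f(k) = (2*k)*(-39 + k) = 2*k*(-39 + k))
O(P) = -110 (O(P) = 5*(-1 - 21) = 5*(-22) = -110)
(f(79) - 44080)/(O(136) + S) = (2*79*(-39 + 79) - 44080)/(-110 + 16131) = (2*79*40 - 44080)/16021 = (6320 - 44080)*(1/16021) = -37760*1/16021 = -37760/16021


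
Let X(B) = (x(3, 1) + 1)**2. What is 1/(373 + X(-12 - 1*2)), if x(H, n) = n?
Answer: 1/377 ≈ 0.0026525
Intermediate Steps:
X(B) = 4 (X(B) = (1 + 1)**2 = 2**2 = 4)
1/(373 + X(-12 - 1*2)) = 1/(373 + 4) = 1/377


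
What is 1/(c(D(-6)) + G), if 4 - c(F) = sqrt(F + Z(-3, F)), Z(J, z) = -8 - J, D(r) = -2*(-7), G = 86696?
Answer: 1/86697 ≈ 1.1534e-5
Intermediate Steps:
D(r) = 14
c(F) = 4 - sqrt(-5 + F) (c(F) = 4 - sqrt(F + (-8 - 1*(-3))) = 4 - sqrt(F + (-8 + 3)) = 4 - sqrt(F - 5) = 4 - sqrt(-5 + F))
1/(c(D(-6)) + G) = 1/((4 - sqrt(-5 + 14)) + 86696) = 1/((4 - sqrt(9)) + 86696) = 1/((4 - 1*3) + 86696) = 1/((4 - 3) + 86696) = 1/(1 + 86696) = 1/86697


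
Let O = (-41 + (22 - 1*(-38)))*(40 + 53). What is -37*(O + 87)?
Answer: -68598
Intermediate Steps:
O = 1767 (O = (-41 + (22 + 38))*93 = (-41 + 60)*93 = 19*93 = 1767)
-37*(O + 87) = -37*(1767 + 87) = -37*1854 = -68598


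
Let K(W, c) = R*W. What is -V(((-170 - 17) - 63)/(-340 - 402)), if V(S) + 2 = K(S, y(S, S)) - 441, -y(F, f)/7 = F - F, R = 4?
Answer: 163853/371 ≈ 441.65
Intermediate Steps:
y(F, f) = 0 (y(F, f) = -7*(F - F) = -7*0 = 0)
K(W, c) = 4*W
V(S) = -443 + 4*S (V(S) = -2 + (4*S - 441) = -2 + (-441 + 4*S) = -443 + 4*S)
-V(((-170 - 17) - 63)/(-340 - 402)) = -(-443 + 4*(((-170 - 17) - 63)/(-340 - 402))) = -(-443 + 4*((-187 - 63)/(-742))) = -(-443 + 4*(-250*(-1/742))) = -(-443 + 4*(125/371)) = -(-443 + 500/371) = -1*(-163853/371) = 163853/371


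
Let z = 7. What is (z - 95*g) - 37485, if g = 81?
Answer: -45173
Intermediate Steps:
(z - 95*g) - 37485 = (7 - 95*81) - 37485 = (7 - 7695) - 37485 = -7688 - 37485 = -45173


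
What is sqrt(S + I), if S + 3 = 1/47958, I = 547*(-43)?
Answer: I*sqrt(54104488680378)/47958 ≈ 153.38*I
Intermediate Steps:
I = -23521
S = -143873/47958 (S = -3 + 1/47958 = -143873/47958 ≈ -3.0000)
sqrt(S + I) = sqrt(-143873/47958 - 23521) = sqrt(-1128163991/47958) = I*sqrt(54104488680378)/47958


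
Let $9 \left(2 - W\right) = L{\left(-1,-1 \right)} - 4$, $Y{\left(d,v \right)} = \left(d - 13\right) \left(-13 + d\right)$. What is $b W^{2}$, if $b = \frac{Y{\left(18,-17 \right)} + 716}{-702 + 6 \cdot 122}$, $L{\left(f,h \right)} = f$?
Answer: $\frac{130663}{810} \approx 161.31$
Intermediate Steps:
$Y{\left(d,v \right)} = \left(-13 + d\right)^{2}$ ($Y{\left(d,v \right)} = \left(-13 + d\right) \left(-13 + d\right) = \left(-13 + d\right)^{2}$)
$b = \frac{247}{10}$ ($b = \frac{\left(-13 + 18\right)^{2} + 716}{-702 + 6 \cdot 122} = \frac{5^{2} + 716}{-702 + 732} = \frac{25 + 716}{30} = 741 \cdot \frac{1}{30} = \frac{247}{10} \approx 24.7$)
$W = \frac{23}{9}$ ($W = 2 - \frac{-1 - 4}{9} = 2 - - \frac{5}{9} = 2 + \frac{5}{9} = \frac{23}{9} \approx 2.5556$)
$b W^{2} = \frac{247 \left(\frac{23}{9}\right)^{2}}{10} = \frac{247}{10} \cdot \frac{529}{81} = \frac{130663}{810}$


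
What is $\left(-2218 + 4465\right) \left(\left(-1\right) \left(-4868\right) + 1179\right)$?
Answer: $13587609$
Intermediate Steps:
$\left(-2218 + 4465\right) \left(\left(-1\right) \left(-4868\right) + 1179\right) = 2247 \left(4868 + 1179\right) = 2247 \cdot 6047 = 13587609$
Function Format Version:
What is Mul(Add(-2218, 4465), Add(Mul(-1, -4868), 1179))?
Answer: 13587609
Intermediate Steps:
Mul(Add(-2218, 4465), Add(Mul(-1, -4868), 1179)) = Mul(2247, Add(4868, 1179)) = Mul(2247, 6047) = 13587609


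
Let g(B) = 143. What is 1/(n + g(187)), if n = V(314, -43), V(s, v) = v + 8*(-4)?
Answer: 1/68 ≈ 0.014706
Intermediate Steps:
V(s, v) = -32 + v (V(s, v) = v - 32 = -32 + v)
n = -75 (n = -32 - 43 = -75)
1/(n + g(187)) = 1/(-75 + 143) = 1/68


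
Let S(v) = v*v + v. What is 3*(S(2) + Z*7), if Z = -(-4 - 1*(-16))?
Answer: -234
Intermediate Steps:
S(v) = v + v**2 (S(v) = v**2 + v = v + v**2)
Z = -12 (Z = -(-4 + 16) = -1*12 = -12)
3*(S(2) + Z*7) = 3*(2*(1 + 2) - 12*7) = 3*(2*3 - 84) = 3*(6 - 84) = 3*(-78) = -234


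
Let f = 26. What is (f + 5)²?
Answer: 961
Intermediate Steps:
(f + 5)² = (26 + 5)² = 31² = 961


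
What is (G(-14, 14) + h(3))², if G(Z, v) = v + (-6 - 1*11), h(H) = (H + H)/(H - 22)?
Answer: 3969/361 ≈ 10.994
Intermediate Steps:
h(H) = 2*H/(-22 + H) (h(H) = (2*H)/(-22 + H) = 2*H/(-22 + H))
G(Z, v) = -17 + v (G(Z, v) = v + (-6 - 11) = v - 17 = -17 + v)
(G(-14, 14) + h(3))² = ((-17 + 14) + 2*3/(-22 + 3))² = (-3 + 2*3/(-19))² = (-3 + 2*3*(-1/19))² = (-3 - 6/19)² = (-63/19)² = 3969/361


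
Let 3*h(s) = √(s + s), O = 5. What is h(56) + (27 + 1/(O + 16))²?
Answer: 322624/441 + 4*√7/3 ≈ 735.10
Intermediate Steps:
h(s) = √2*√s/3 (h(s) = √(s + s)/3 = √(2*s)/3 = (√2*√s)/3 = √2*√s/3)
h(56) + (27 + 1/(O + 16))² = √2*√56/3 + (27 + 1/(5 + 16))² = √2*(2*√14)/3 + (27 + 1/21)² = 4*√7/3 + (27 + 1/21)² = 4*√7/3 + (568/21)² = 4*√7/3 + 322624/441 = 322624/441 + 4*√7/3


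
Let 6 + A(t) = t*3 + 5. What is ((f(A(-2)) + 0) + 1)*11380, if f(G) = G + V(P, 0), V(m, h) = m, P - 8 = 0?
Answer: 22760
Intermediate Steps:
A(t) = -1 + 3*t (A(t) = -6 + (t*3 + 5) = -6 + (3*t + 5) = -6 + (5 + 3*t) = -1 + 3*t)
P = 8 (P = 8 + 0 = 8)
f(G) = 8 + G (f(G) = G + 8 = 8 + G)
((f(A(-2)) + 0) + 1)*11380 = (((8 + (-1 + 3*(-2))) + 0) + 1)*11380 = (((8 + (-1 - 6)) + 0) + 1)*11380 = (((8 - 7) + 0) + 1)*11380 = ((1 + 0) + 1)*11380 = (1 + 1)*11380 = 2*11380 = 22760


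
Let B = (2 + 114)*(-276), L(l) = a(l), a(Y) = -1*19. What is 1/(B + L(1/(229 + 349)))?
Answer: -1/32035 ≈ -3.1216e-5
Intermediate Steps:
a(Y) = -19
L(l) = -19
B = -32016 (B = 116*(-276) = -32016)
1/(B + L(1/(229 + 349))) = 1/(-32016 - 19) = 1/(-32035) = -1/32035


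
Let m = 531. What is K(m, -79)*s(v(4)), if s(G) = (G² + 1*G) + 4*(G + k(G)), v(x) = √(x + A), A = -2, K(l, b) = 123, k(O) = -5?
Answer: -2214 + 615*√2 ≈ -1344.3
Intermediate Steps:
v(x) = √(-2 + x) (v(x) = √(x - 2) = √(-2 + x))
s(G) = -20 + G² + 5*G (s(G) = (G² + 1*G) + 4*(G - 5) = (G² + G) + 4*(-5 + G) = (G + G²) + (-20 + 4*G) = -20 + G² + 5*G)
K(m, -79)*s(v(4)) = 123*(-20 + (√(-2 + 4))² + 5*√(-2 + 4)) = 123*(-20 + (√2)² + 5*√2) = 123*(-20 + 2 + 5*√2) = 123*(-18 + 5*√2) = -2214 + 615*√2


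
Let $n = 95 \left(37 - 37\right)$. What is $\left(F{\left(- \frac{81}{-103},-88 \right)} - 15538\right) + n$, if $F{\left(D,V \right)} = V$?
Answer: $-15626$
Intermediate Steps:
$n = 0$ ($n = 95 \left(37 - 37\right) = 95 \cdot 0 = 0$)
$\left(F{\left(- \frac{81}{-103},-88 \right)} - 15538\right) + n = \left(-88 - 15538\right) + 0 = -15626 + 0 = -15626$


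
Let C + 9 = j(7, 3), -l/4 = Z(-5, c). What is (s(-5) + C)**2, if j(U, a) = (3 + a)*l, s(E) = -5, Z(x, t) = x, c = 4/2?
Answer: 11236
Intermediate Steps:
c = 2 (c = 4*(1/2) = 2)
l = 20 (l = -4*(-5) = 20)
j(U, a) = 60 + 20*a (j(U, a) = (3 + a)*20 = 60 + 20*a)
C = 111 (C = -9 + (60 + 20*3) = -9 + (60 + 60) = -9 + 120 = 111)
(s(-5) + C)**2 = (-5 + 111)**2 = 106**2 = 11236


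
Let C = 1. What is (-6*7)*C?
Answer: -42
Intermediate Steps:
(-6*7)*C = -6*7*1 = -42*1 = -42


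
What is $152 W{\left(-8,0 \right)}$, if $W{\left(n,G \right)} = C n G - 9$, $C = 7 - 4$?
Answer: $-1368$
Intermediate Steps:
$C = 3$ ($C = 7 - 4 = 3$)
$W{\left(n,G \right)} = -9 + 3 G n$ ($W{\left(n,G \right)} = 3 n G - 9 = 3 G n - 9 = -9 + 3 G n$)
$152 W{\left(-8,0 \right)} = 152 \left(-9 + 3 \cdot 0 \left(-8\right)\right) = 152 \left(-9 + 0\right) = 152 \left(-9\right) = -1368$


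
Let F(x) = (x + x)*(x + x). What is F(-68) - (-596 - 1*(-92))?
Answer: 19000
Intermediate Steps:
F(x) = 4*x² (F(x) = (2*x)*(2*x) = 4*x²)
F(-68) - (-596 - 1*(-92)) = 4*(-68)² - (-596 - 1*(-92)) = 4*4624 - (-596 + 92) = 18496 - 1*(-504) = 18496 + 504 = 19000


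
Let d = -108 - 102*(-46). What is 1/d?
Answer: 1/4584 ≈ 0.00021815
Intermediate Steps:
d = 4584 (d = -108 + 4692 = 4584)
1/d = 1/4584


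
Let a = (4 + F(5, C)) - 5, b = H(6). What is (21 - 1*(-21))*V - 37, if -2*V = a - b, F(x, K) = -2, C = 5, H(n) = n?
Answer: 152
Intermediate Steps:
b = 6
a = -3 (a = (4 - 2) - 5 = 2 - 5 = -3)
V = 9/2 (V = -(-3 - 1*6)/2 = -(-3 - 6)/2 = -½*(-9) = 9/2 ≈ 4.5000)
(21 - 1*(-21))*V - 37 = (21 - 1*(-21))*(9/2) - 37 = (21 + 21)*(9/2) - 37 = 42*(9/2) - 37 = 189 - 37 = 152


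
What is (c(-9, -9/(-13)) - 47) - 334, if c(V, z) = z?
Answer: -4944/13 ≈ -380.31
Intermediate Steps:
(c(-9, -9/(-13)) - 47) - 334 = (-9/(-13) - 47) - 334 = (-9*(-1/13) - 47) - 334 = (9/13 - 47) - 334 = -602/13 - 334 = -4944/13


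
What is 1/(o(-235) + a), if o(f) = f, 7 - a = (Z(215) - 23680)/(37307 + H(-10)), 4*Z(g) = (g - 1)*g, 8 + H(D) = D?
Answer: -74578/16979429 ≈ -0.0043923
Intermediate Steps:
H(D) = -8 + D
Z(g) = g*(-1 + g)/4 (Z(g) = ((g - 1)*g)/4 = ((-1 + g)*g)/4 = (g*(-1 + g))/4 = g*(-1 + g)/4)
a = 546401/74578 (a = 7 - ((¼)*215*(-1 + 215) - 23680)/(37307 + (-8 - 10)) = 7 - ((¼)*215*214 - 23680)/(37307 - 18) = 7 - (23005/2 - 23680)/37289 = 7 - (-24355)/(2*37289) = 7 - 1*(-24355/74578) = 7 + 24355/74578 = 546401/74578 ≈ 7.3266)
1/(o(-235) + a) = 1/(-235 + 546401/74578) = 1/(-16979429/74578) = -74578/16979429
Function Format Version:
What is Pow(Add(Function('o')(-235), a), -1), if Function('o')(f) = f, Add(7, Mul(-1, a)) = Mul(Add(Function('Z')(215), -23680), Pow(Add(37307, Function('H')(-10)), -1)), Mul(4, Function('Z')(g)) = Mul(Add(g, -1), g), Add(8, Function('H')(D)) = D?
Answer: Rational(-74578, 16979429) ≈ -0.0043923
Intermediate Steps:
Function('H')(D) = Add(-8, D)
Function('Z')(g) = Mul(Rational(1, 4), g, Add(-1, g)) (Function('Z')(g) = Mul(Rational(1, 4), Mul(Add(g, -1), g)) = Mul(Rational(1, 4), Mul(Add(-1, g), g)) = Mul(Rational(1, 4), Mul(g, Add(-1, g))) = Mul(Rational(1, 4), g, Add(-1, g)))
a = Rational(546401, 74578) (a = Add(7, Mul(-1, Mul(Add(Mul(Rational(1, 4), 215, Add(-1, 215)), -23680), Pow(Add(37307, Add(-8, -10)), -1)))) = Add(7, Mul(-1, Mul(Add(Mul(Rational(1, 4), 215, 214), -23680), Pow(Add(37307, -18), -1)))) = Add(7, Mul(-1, Mul(Add(Rational(23005, 2), -23680), Pow(37289, -1)))) = Add(7, Mul(-1, Mul(Rational(-24355, 2), Rational(1, 37289)))) = Add(7, Mul(-1, Rational(-24355, 74578))) = Add(7, Rational(24355, 74578)) = Rational(546401, 74578) ≈ 7.3266)
Pow(Add(Function('o')(-235), a), -1) = Pow(Add(-235, Rational(546401, 74578)), -1) = Pow(Rational(-16979429, 74578), -1) = Rational(-74578, 16979429)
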